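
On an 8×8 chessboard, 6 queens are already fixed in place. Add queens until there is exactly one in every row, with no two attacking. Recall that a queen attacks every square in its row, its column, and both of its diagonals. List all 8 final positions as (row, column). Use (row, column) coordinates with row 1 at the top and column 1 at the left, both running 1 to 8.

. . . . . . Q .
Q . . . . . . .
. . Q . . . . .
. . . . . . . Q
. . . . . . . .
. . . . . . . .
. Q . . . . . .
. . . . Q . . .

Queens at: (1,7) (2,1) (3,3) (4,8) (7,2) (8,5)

(1,7) (2,1) (3,3) (4,8) (5,6) (6,4) (7,2) (8,5)

Row 5: attacked by (1,7)→{3,7}; (2,1)→{1,4}; (3,3)→{1,3,5}; (4,8)→{7,8}; (7,2)→{2,4}; (8,5)→{2,5,8}. Safe: 6. Place at column 6.
Row 6: attacked by (1,7)→{2,7}; (2,1)→{1,5}; (3,3)→{3,6}; (4,8)→{6,8}; (5,6)→{5,6,7}; (7,2)→{1,2,3}; (8,5)→{3,5,7}. Safe: 4. Place at column 4.
Columns [7, 1, 3, 8, 6, 4, 2, 5], r−c [-6, 1, 0, -4, -1, 2, 5, 3], r+c [8, 3, 6, 12, 11, 10, 9, 13] are all distinct, so no two queens attack.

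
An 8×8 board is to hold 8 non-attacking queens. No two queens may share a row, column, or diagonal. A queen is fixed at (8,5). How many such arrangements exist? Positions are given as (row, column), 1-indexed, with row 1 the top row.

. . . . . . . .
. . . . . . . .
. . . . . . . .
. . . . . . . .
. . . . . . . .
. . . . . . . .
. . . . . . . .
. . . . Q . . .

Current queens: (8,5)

Branch on row 1: col 1 → 1; col 2 → 3; col 3 → 4; col 4 → 3; col 6 → 3; col 7 → 3; col 8 → 1.
Sum: 1 + 3 + 4 + 3 + 3 + 3 + 1 = 18.

18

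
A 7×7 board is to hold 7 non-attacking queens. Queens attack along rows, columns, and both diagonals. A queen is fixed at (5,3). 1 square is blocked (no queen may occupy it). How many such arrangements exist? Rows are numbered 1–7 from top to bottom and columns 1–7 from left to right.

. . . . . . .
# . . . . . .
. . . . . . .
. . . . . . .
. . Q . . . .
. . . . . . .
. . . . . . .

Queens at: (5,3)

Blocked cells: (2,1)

Branch on row 1: col 1 → 1; col 2 → 1; col 4 → 1; col 5 → 1; col 6 → 1.
Sum: 1 + 1 + 1 + 1 + 1 = 5.

5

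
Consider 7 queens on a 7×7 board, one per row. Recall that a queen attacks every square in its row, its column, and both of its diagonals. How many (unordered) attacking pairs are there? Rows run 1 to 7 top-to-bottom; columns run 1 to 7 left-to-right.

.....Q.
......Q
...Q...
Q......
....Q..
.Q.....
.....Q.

Same column: (1,6)–(7,6) (column 6).
Same diagonal: (1,6)–(2,7) (|1−2| = |6−7| = 1); (1,6)–(3,4) (|1−3| = |6−4| = 2).
Total attacking pairs: 3.

3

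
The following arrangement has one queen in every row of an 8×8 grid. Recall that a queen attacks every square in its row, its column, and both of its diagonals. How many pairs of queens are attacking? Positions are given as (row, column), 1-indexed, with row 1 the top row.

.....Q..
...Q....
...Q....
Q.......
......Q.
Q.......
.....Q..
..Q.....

8

Same column: (1,6)–(7,6) (column 6); (2,4)–(3,4) (column 4); (4,1)–(6,1) (column 1).
Same diagonal: (1,6)–(3,4) (|1−3| = |6−4| = 2); (1,6)–(6,1) (|1−6| = |6−1| = 5); (2,4)–(5,7) (|2−5| = |4−7| = 3); (3,4)–(6,1) (|3−6| = |4−1| = 3); (6,1)–(8,3) (|6−8| = |1−3| = 2).
Total attacking pairs: 8.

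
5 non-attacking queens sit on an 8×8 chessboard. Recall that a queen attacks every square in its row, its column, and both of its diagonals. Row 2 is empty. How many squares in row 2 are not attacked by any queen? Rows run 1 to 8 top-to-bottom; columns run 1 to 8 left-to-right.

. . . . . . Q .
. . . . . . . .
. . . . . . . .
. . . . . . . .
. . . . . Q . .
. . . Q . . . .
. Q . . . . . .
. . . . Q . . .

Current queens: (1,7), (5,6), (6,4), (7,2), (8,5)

(1,7) attacks row 2 at column 7 and diagonals 6, 8.
(5,6) attacks row 2 at column 6 and diagonals 3.
(6,4) attacks row 2 at column 4 and diagonals 8.
(7,2) attacks row 2 at column 2 and diagonals 7.
(8,5) attacks row 2 at column 5.
Attacked columns: {2, 3, 4, 5, 6, 7, 8}. Safe: {1}.

1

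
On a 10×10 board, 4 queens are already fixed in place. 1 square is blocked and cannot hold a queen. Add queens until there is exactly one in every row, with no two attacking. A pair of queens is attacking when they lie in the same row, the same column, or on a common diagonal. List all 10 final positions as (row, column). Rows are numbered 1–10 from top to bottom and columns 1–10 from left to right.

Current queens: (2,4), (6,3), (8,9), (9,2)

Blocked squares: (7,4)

(1,6) (2,4) (3,7) (4,10) (5,8) (6,3) (7,1) (8,9) (9,2) (10,5)

Row 1: attacked by (2,4)→{3,4,5}; (6,3)→{3,8}; (8,9)→{2,9}; (9,2)→{2,10}. Safe: 1, 6, 7. Place at column 6.
Row 3: attacked by (1,6)→{4,6,8}; (2,4)→{3,4,5}; (6,3)→{3,6}; (8,9)→{4,9}; (9,2)→{2,8}. Safe: 1, 7, 10. Place at column 7.
Row 4: attacked by (1,6)→{3,6,9}; (2,4)→{2,4,6}; (3,7)→{6,7,8}; (6,3)→{1,3,5}; (8,9)→{5,9}; (9,2)→{2,7}. Safe: 10. Place at column 10.
Row 5: attacked by (1,6)→{2,6,10}; (2,4)→{1,4,7}; (3,7)→{5,7,9}; (4,10)→{9,10}; (6,3)→{2,3,4}; (8,9)→{6,9}; (9,2)→{2,6}. Safe: 8. Place at column 8.
Row 7: attacked by (1,6)→{6}; (2,4)→{4,9}; (3,7)→{3,7}; (4,10)→{7,10}; (5,8)→{6,8,10}; (6,3)→{2,3,4}; (8,9)→{8,9,10}; (9,2)→{2,4}. Blocked: 4. Safe: 1, 5. Place at column 1.
Row 10: attacked by (1,6)→{6}; (2,4)→{4}; (3,7)→{7}; (4,10)→{4,10}; (5,8)→{3,8}; (6,3)→{3,7}; (7,1)→{1,4}; (8,9)→{7,9}; (9,2)→{1,2,3}. Safe: 5. Place at column 5.
Columns [6, 4, 7, 10, 8, 3, 1, 9, 2, 5], r−c [-5, -2, -4, -6, -3, 3, 6, -1, 7, 5], r+c [7, 6, 10, 14, 13, 9, 8, 17, 11, 15] are all distinct, so no two queens attack.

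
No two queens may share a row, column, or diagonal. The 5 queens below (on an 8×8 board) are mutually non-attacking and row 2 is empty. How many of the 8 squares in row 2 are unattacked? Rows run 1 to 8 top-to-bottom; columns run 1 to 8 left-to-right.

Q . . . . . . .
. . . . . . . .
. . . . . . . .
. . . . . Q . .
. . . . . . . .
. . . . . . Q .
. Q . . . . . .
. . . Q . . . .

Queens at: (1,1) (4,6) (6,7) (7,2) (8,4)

1

(1,1) attacks row 2 at column 1 and diagonals 2.
(4,6) attacks row 2 at column 6 and diagonals 4, 8.
(6,7) attacks row 2 at column 7 and diagonals 3.
(7,2) attacks row 2 at column 2 and diagonals 7.
(8,4) attacks row 2 at column 4.
Attacked columns: {1, 2, 3, 4, 6, 7, 8}. Safe: {5}.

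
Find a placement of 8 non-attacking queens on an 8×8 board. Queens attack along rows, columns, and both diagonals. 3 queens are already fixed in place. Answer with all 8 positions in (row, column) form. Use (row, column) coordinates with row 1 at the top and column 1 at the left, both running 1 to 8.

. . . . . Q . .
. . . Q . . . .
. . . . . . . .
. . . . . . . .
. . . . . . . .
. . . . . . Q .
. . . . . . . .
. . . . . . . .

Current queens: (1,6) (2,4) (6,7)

(1,6) (2,4) (3,2) (4,8) (5,5) (6,7) (7,1) (8,3)

Row 3: attacked by (1,6)→{4,6,8}; (2,4)→{3,4,5}; (6,7)→{4,7}. Safe: 1, 2. Place at column 2.
Row 4: attacked by (1,6)→{3,6}; (2,4)→{2,4,6}; (3,2)→{1,2,3}; (6,7)→{5,7}. Safe: 8. Place at column 8.
Row 5: attacked by (1,6)→{2,6}; (2,4)→{1,4,7}; (3,2)→{2,4}; (4,8)→{7,8}; (6,7)→{6,7,8}. Safe: 3, 5. Place at column 5.
Row 7: attacked by (1,6)→{6}; (2,4)→{4}; (3,2)→{2,6}; (4,8)→{5,8}; (5,5)→{3,5,7}; (6,7)→{6,7,8}. Safe: 1. Place at column 1.
Row 8: attacked by (1,6)→{6}; (2,4)→{4}; (3,2)→{2,7}; (4,8)→{4,8}; (5,5)→{2,5,8}; (6,7)→{5,7}; (7,1)→{1,2}. Safe: 3. Place at column 3.
Columns [6, 4, 2, 8, 5, 7, 1, 3], r−c [-5, -2, 1, -4, 0, -1, 6, 5], r+c [7, 6, 5, 12, 10, 13, 8, 11] are all distinct, so no two queens attack.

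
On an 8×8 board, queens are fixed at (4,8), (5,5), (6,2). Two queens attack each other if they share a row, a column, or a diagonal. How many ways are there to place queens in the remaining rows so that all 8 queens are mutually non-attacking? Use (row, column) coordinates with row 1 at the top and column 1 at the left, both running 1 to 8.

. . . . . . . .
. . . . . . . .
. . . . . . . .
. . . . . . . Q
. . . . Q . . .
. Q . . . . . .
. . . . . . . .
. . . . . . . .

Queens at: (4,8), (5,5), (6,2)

Branch on row 1: col 3 → 0; col 4 → 1; col 6 → 1.
Sum: 0 + 1 + 1 = 2.

2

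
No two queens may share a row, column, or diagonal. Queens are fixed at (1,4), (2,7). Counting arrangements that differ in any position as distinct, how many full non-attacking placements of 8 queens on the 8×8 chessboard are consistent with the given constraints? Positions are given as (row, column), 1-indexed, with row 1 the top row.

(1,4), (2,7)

Branch on row 3: col 1 → 1; col 3 → 1; col 5 → 2.
Sum: 1 + 1 + 2 = 4.

4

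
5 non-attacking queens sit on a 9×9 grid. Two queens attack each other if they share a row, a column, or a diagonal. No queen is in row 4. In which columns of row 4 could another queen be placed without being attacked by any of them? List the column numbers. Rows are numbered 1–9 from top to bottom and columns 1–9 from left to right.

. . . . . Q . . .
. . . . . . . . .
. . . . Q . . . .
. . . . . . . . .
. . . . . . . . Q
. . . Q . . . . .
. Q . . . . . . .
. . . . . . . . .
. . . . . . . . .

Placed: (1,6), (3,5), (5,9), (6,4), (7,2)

columns 1, 7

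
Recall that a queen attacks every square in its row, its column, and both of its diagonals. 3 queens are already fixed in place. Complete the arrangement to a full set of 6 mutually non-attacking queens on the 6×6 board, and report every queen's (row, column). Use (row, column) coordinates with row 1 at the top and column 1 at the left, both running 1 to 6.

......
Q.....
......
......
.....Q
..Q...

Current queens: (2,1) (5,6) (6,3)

Row 1: attacked by (2,1)→{1,2}; (5,6)→{2,6}; (6,3)→{3}. Safe: 4, 5. Place at column 4.
Row 3: attacked by (1,4)→{2,4,6}; (2,1)→{1,2}; (5,6)→{4,6}; (6,3)→{3,6}. Safe: 5. Place at column 5.
Row 4: attacked by (1,4)→{1,4}; (2,1)→{1,3}; (3,5)→{4,5,6}; (5,6)→{5,6}; (6,3)→{1,3,5}. Safe: 2. Place at column 2.
Columns [4, 1, 5, 2, 6, 3], r−c [-3, 1, -2, 2, -1, 3], r+c [5, 3, 8, 6, 11, 9] are all distinct, so no two queens attack.

(1,4) (2,1) (3,5) (4,2) (5,6) (6,3)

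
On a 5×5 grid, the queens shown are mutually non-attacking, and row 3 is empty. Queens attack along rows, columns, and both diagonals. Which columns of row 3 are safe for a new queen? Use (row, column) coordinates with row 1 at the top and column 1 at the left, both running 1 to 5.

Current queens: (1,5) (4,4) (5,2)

columns 1

(1,5) attacks row 3 at column 5 and diagonals 3.
(4,4) attacks row 3 at column 4 and diagonals 3, 5.
(5,2) attacks row 3 at column 2 and diagonals 4.
Attacked columns: {2, 3, 4, 5}. Safe: {1}.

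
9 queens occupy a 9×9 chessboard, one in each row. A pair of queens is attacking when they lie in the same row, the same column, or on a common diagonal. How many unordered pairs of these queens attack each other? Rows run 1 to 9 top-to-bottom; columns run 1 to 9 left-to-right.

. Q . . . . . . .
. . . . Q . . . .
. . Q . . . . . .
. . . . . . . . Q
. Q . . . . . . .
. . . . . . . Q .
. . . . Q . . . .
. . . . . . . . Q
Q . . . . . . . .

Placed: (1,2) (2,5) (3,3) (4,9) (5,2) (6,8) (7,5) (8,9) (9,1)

5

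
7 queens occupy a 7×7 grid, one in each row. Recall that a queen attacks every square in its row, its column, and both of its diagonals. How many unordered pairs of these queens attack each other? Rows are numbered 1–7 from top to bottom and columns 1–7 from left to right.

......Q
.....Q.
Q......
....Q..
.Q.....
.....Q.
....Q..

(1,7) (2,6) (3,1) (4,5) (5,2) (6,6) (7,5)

5

Same column: (2,6)–(6,6) (column 6); (4,5)–(7,5) (column 5).
Same diagonal: (1,7)–(2,6) (|1−2| = |7−6| = 1); (3,1)–(7,5) (|3−7| = |1−5| = 4); (6,6)–(7,5) (|6−7| = |6−5| = 1).
Total attacking pairs: 5.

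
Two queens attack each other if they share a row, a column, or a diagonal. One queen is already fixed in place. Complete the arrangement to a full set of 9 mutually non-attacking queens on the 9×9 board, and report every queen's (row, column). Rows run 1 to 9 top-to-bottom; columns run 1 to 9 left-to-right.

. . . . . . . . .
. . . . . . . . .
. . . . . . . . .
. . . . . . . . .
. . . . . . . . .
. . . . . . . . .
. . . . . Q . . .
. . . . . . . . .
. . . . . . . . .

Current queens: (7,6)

(1,5) (2,7) (3,9) (4,4) (5,2) (6,8) (7,6) (8,3) (9,1)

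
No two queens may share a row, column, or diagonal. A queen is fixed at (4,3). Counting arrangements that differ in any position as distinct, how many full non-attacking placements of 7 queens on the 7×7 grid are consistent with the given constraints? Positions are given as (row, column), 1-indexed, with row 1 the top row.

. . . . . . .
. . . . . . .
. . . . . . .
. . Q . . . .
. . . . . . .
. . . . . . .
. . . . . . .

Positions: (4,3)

Branch on row 1: col 1 → 1; col 2 → 1; col 4 → 1; col 5 → 1; col 7 → 0.
Sum: 1 + 1 + 1 + 1 + 0 = 4.

4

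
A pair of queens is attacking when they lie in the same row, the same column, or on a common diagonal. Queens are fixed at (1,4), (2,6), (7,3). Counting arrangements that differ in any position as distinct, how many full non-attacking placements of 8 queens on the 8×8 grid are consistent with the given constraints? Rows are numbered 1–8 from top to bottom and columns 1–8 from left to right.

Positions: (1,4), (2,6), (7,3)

2

Branch on row 3: col 1 → 1; col 8 → 1.
Sum: 1 + 1 = 2.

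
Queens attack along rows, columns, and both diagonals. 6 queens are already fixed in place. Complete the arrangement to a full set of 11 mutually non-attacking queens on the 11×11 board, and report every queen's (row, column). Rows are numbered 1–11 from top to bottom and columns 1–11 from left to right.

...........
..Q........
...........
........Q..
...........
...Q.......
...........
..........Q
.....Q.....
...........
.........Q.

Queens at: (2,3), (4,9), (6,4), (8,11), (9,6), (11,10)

(1,8) (2,3) (3,5) (4,9) (5,1) (6,4) (7,7) (8,11) (9,6) (10,2) (11,10)

Row 1: attacked by (2,3)→{2,3,4}; (4,9)→{6,9}; (6,4)→{4,9}; (8,11)→{4,11}; (9,6)→{6}; (11,10)→{10}. Safe: 1, 5, 7, 8. Place at column 8.
Row 3: attacked by (1,8)→{6,8,10}; (2,3)→{2,3,4}; (4,9)→{8,9,10}; (6,4)→{1,4,7}; (8,11)→{6,11}; (9,6)→{6}; (11,10)→{2,10}. Safe: 5. Place at column 5.
Row 5: attacked by (1,8)→{4,8}; (2,3)→{3,6}; (3,5)→{3,5,7}; (4,9)→{8,9,10}; (6,4)→{3,4,5}; (8,11)→{8,11}; (9,6)→{2,6,10}; (11,10)→{4,10}. Safe: 1. Place at column 1.
Row 7: attacked by (1,8)→{2,8}; (2,3)→{3,8}; (3,5)→{1,5,9}; (4,9)→{6,9}; (5,1)→{1,3}; (6,4)→{3,4,5}; (8,11)→{10,11}; (9,6)→{4,6,8}; (11,10)→{6,10}. Safe: 7. Place at column 7.
Row 10: attacked by (1,8)→{8}; (2,3)→{3,11}; (3,5)→{5}; (4,9)→{3,9}; (5,1)→{1,6}; (6,4)→{4,8}; (7,7)→{4,7,10}; (8,11)→{9,11}; (9,6)→{5,6,7}; (11,10)→{9,10,11}. Safe: 2. Place at column 2.
Columns [8, 3, 5, 9, 1, 4, 7, 11, 6, 2, 10], r−c [-7, -1, -2, -5, 4, 2, 0, -3, 3, 8, 1], r+c [9, 5, 8, 13, 6, 10, 14, 19, 15, 12, 21] are all distinct, so no two queens attack.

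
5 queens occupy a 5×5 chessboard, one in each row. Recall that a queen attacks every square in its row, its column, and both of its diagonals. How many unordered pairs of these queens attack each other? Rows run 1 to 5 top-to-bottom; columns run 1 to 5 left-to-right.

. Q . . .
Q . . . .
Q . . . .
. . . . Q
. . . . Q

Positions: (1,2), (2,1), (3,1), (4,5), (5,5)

4

Same column: (2,1)–(3,1) (column 1); (4,5)–(5,5) (column 5).
Same diagonal: (1,2)–(2,1) (|1−2| = |2−1| = 1); (1,2)–(4,5) (|1−4| = |2−5| = 3).
Total attacking pairs: 4.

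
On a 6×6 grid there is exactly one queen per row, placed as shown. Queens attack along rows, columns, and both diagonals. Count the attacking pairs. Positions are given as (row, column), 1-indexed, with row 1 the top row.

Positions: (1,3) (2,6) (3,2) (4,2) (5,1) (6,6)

3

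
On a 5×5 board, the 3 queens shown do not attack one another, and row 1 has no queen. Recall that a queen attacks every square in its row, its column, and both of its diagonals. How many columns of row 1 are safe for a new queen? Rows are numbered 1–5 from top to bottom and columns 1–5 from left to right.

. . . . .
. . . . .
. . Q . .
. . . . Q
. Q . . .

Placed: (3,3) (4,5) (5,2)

1

(3,3) attacks row 1 at column 3 and diagonals 1, 5.
(4,5) attacks row 1 at column 5 and diagonals 2.
(5,2) attacks row 1 at column 2.
Attacked columns: {1, 2, 3, 5}. Safe: {4}.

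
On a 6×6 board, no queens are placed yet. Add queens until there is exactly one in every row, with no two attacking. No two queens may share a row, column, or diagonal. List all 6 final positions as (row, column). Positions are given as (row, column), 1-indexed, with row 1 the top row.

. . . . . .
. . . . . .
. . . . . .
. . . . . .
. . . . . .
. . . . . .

(1,3) (2,6) (3,2) (4,5) (5,1) (6,4)

Row 1: Safe: 1, 2, 3, 4, 5, 6. Place at column 3.
Row 2: attacked by (1,3)→{2,3,4}. Safe: 1, 5, 6. Place at column 6.
Row 3: attacked by (1,3)→{1,3,5}; (2,6)→{5,6}. Safe: 2, 4. Place at column 2.
Row 4: attacked by (1,3)→{3,6}; (2,6)→{4,6}; (3,2)→{1,2,3}. Safe: 5. Place at column 5.
Row 5: attacked by (1,3)→{3}; (2,6)→{3,6}; (3,2)→{2,4}; (4,5)→{4,5,6}. Safe: 1. Place at column 1.
Row 6: attacked by (1,3)→{3}; (2,6)→{2,6}; (3,2)→{2,5}; (4,5)→{3,5}; (5,1)→{1,2}. Safe: 4. Place at column 4.
Columns [3, 6, 2, 5, 1, 4], r−c [-2, -4, 1, -1, 4, 2], r+c [4, 8, 5, 9, 6, 10] are all distinct, so no two queens attack.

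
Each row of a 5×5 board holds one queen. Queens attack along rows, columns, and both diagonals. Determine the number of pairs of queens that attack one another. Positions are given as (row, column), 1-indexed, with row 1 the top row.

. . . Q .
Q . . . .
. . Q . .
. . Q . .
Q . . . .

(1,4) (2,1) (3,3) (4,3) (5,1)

Same column: (2,1)–(5,1) (column 1); (3,3)–(4,3) (column 3).
Same diagonal: (2,1)–(4,3) (|2−4| = |1−3| = 2); (3,3)–(5,1) (|3−5| = |3−1| = 2).
Total attacking pairs: 4.

4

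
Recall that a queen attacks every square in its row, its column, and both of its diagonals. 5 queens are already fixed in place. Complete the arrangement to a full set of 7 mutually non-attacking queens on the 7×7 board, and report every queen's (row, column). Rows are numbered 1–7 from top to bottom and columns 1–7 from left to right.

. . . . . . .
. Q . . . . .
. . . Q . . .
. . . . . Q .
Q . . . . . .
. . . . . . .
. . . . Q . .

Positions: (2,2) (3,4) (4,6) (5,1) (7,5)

Row 1: attacked by (2,2)→{1,2,3}; (3,4)→{2,4,6}; (4,6)→{3,6}; (5,1)→{1,5}; (7,5)→{5}. Safe: 7. Place at column 7.
Row 6: attacked by (1,7)→{2,7}; (2,2)→{2,6}; (3,4)→{1,4,7}; (4,6)→{4,6}; (5,1)→{1,2}; (7,5)→{4,5,6}. Safe: 3. Place at column 3.
Columns [7, 2, 4, 6, 1, 3, 5], r−c [-6, 0, -1, -2, 4, 3, 2], r+c [8, 4, 7, 10, 6, 9, 12] are all distinct, so no two queens attack.

(1,7) (2,2) (3,4) (4,6) (5,1) (6,3) (7,5)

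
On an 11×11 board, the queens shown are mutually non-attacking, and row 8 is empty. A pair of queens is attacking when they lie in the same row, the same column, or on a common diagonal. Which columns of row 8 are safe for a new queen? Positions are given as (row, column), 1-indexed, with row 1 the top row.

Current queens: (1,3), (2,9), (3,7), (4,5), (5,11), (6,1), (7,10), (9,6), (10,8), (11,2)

(1,3) attacks row 8 at column 3 and diagonals 10.
(2,9) attacks row 8 at column 9 and diagonals 3.
(3,7) attacks row 8 at column 7 and diagonals 2.
(4,5) attacks row 8 at column 5 and diagonals 1, 9.
(5,11) attacks row 8 at column 11 and diagonals 8.
(6,1) attacks row 8 at column 1 and diagonals 3.
(7,10) attacks row 8 at column 10 and diagonals 9, 11.
(9,6) attacks row 8 at column 6 and diagonals 5, 7.
(10,8) attacks row 8 at column 8 and diagonals 6, 10.
(11,2) attacks row 8 at column 2 and diagonals 5.
Attacked columns: {1, 2, 3, 5, 6, 7, 8, 9, 10, 11}. Safe: {4}.

columns 4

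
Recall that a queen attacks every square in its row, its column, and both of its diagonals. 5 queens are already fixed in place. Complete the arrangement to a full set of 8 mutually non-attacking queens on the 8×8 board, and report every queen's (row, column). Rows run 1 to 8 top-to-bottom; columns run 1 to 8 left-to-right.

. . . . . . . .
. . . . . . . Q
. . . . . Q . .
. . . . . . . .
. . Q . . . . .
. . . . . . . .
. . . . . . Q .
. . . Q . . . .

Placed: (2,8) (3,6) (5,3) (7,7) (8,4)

Row 1: attacked by (2,8)→{7,8}; (3,6)→{4,6,8}; (5,3)→{3,7}; (7,7)→{1,7}; (8,4)→{4}. Safe: 2, 5. Place at column 2.
Row 4: attacked by (1,2)→{2,5}; (2,8)→{6,8}; (3,6)→{5,6,7}; (5,3)→{2,3,4}; (7,7)→{4,7}; (8,4)→{4,8}. Safe: 1. Place at column 1.
Row 6: attacked by (1,2)→{2,7}; (2,8)→{4,8}; (3,6)→{3,6}; (4,1)→{1,3}; (5,3)→{2,3,4}; (7,7)→{6,7,8}; (8,4)→{2,4,6}. Safe: 5. Place at column 5.
Columns [2, 8, 6, 1, 3, 5, 7, 4], r−c [-1, -6, -3, 3, 2, 1, 0, 4], r+c [3, 10, 9, 5, 8, 11, 14, 12] are all distinct, so no two queens attack.

(1,2) (2,8) (3,6) (4,1) (5,3) (6,5) (7,7) (8,4)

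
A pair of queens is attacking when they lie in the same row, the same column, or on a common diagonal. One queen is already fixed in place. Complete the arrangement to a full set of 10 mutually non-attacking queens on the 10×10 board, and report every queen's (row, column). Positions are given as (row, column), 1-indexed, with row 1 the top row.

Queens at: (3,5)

(1,6) (2,9) (3,5) (4,1) (5,8) (6,4) (7,2) (8,7) (9,3) (10,10)

Row 1: attacked by (3,5)→{3,5,7}. Safe: 1, 2, 4, 6, 8, 9, 10. Place at column 6.
Row 2: attacked by (1,6)→{5,6,7}; (3,5)→{4,5,6}. Safe: 1, 2, 3, 8, 9, 10. Place at column 9.
Row 4: attacked by (1,6)→{3,6,9}; (2,9)→{7,9}; (3,5)→{4,5,6}. Safe: 1, 2, 8, 10. Place at column 1.
Row 5: attacked by (1,6)→{2,6,10}; (2,9)→{6,9}; (3,5)→{3,5,7}; (4,1)→{1,2}. Safe: 4, 8. Place at column 8.
Row 6: attacked by (1,6)→{1,6}; (2,9)→{5,9}; (3,5)→{2,5,8}; (4,1)→{1,3}; (5,8)→{7,8,9}. Safe: 4, 10. Place at column 4.
Row 7: attacked by (1,6)→{6}; (2,9)→{4,9}; (3,5)→{1,5,9}; (4,1)→{1,4}; (5,8)→{6,8,10}; (6,4)→{3,4,5}. Safe: 2, 7. Place at column 2.
Row 8: attacked by (1,6)→{6}; (2,9)→{3,9}; (3,5)→{5,10}; (4,1)→{1,5}; (5,8)→{5,8}; (6,4)→{2,4,6}; (7,2)→{1,2,3}. Safe: 7. Place at column 7.
Row 9: attacked by (1,6)→{6}; (2,9)→{2,9}; (3,5)→{5}; (4,1)→{1,6}; (5,8)→{4,8}; (6,4)→{1,4,7}; (7,2)→{2,4}; (8,7)→{6,7,8}. Safe: 3, 10. Place at column 3.
Row 10: attacked by (1,6)→{6}; (2,9)→{1,9}; (3,5)→{5}; (4,1)→{1,7}; (5,8)→{3,8}; (6,4)→{4,8}; (7,2)→{2,5}; (8,7)→{5,7,9}; (9,3)→{2,3,4}. Safe: 10. Place at column 10.
Columns [6, 9, 5, 1, 8, 4, 2, 7, 3, 10], r−c [-5, -7, -2, 3, -3, 2, 5, 1, 6, 0], r+c [7, 11, 8, 5, 13, 10, 9, 15, 12, 20] are all distinct, so no two queens attack.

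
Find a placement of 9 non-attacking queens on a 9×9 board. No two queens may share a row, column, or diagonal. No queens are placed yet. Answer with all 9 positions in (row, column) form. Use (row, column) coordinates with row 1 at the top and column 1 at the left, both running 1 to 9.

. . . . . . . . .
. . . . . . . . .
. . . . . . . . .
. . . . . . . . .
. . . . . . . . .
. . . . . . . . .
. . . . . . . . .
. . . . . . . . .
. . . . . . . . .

Row 1: Safe: 1, 2, 3, 4, 5, 6, 7, 8, 9. Place at column 1.
Row 2: attacked by (1,1)→{1,2}. Safe: 3, 4, 5, 6, 7, 8, 9. Place at column 4.
Row 3: attacked by (1,1)→{1,3}; (2,4)→{3,4,5}. Safe: 2, 6, 7, 8, 9. Place at column 2.
Row 4: attacked by (1,1)→{1,4}; (2,4)→{2,4,6}; (3,2)→{1,2,3}. Safe: 5, 7, 8, 9. Place at column 8.
Row 5: attacked by (1,1)→{1,5}; (2,4)→{1,4,7}; (3,2)→{2,4}; (4,8)→{7,8,9}. Safe: 3, 6. Place at column 6.
Row 6: attacked by (1,1)→{1,6}; (2,4)→{4,8}; (3,2)→{2,5}; (4,8)→{6,8}; (5,6)→{5,6,7}. Safe: 3, 9. Place at column 9.
Row 7: attacked by (1,1)→{1,7}; (2,4)→{4,9}; (3,2)→{2,6}; (4,8)→{5,8}; (5,6)→{4,6,8}; (6,9)→{8,9}. Safe: 3. Place at column 3.
Row 8: attacked by (1,1)→{1,8}; (2,4)→{4}; (3,2)→{2,7}; (4,8)→{4,8}; (5,6)→{3,6,9}; (6,9)→{7,9}; (7,3)→{2,3,4}. Safe: 5. Place at column 5.
Row 9: attacked by (1,1)→{1,9}; (2,4)→{4}; (3,2)→{2,8}; (4,8)→{3,8}; (5,6)→{2,6}; (6,9)→{6,9}; (7,3)→{1,3,5}; (8,5)→{4,5,6}. Safe: 7. Place at column 7.
Columns [1, 4, 2, 8, 6, 9, 3, 5, 7], r−c [0, -2, 1, -4, -1, -3, 4, 3, 2], r+c [2, 6, 5, 12, 11, 15, 10, 13, 16] are all distinct, so no two queens attack.

(1,1) (2,4) (3,2) (4,8) (5,6) (6,9) (7,3) (8,5) (9,7)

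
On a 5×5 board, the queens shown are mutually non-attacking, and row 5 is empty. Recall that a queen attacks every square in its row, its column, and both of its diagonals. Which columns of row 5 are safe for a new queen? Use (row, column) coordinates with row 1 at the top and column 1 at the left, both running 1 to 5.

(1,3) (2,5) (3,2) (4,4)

columns 1

(1,3) attacks row 5 at column 3.
(2,5) attacks row 5 at column 5 and diagonals 2.
(3,2) attacks row 5 at column 2 and diagonals 4.
(4,4) attacks row 5 at column 4 and diagonals 3, 5.
Attacked columns: {2, 3, 4, 5}. Safe: {1}.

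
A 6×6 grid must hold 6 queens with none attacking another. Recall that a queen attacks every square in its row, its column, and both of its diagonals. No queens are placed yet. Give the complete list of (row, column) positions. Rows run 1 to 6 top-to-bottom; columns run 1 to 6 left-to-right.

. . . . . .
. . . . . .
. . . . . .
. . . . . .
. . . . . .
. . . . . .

(1,3) (2,6) (3,2) (4,5) (5,1) (6,4)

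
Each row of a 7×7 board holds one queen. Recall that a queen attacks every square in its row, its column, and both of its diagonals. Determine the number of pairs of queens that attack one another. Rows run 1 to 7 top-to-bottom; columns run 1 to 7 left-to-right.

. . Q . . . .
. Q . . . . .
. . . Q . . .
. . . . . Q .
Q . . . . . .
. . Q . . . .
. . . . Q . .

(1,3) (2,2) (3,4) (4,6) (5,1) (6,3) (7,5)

Same column: (1,3)–(6,3) (column 3).
Same diagonal: (1,3)–(2,2) (|1−2| = |3−2| = 1); (1,3)–(4,6) (|1−4| = |3−6| = 3).
Total attacking pairs: 3.

3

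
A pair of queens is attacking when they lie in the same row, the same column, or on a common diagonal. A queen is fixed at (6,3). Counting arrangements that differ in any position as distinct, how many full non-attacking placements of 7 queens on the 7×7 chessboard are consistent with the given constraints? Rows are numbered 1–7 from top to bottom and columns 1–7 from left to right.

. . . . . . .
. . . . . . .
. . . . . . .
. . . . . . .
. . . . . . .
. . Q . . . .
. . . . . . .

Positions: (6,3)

6

Branch on row 1: col 1 → 0; col 2 → 3; col 4 → 1; col 5 → 0; col 6 → 1; col 7 → 1.
Sum: 0 + 3 + 1 + 0 + 1 + 1 = 6.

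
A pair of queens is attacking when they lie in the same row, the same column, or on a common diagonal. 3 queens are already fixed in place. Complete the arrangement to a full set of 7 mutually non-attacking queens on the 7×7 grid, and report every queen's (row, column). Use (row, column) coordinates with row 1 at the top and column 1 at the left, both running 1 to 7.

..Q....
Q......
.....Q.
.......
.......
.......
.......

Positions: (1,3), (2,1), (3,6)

(1,3) (2,1) (3,6) (4,4) (5,2) (6,7) (7,5)

Row 4: attacked by (1,3)→{3,6}; (2,1)→{1,3}; (3,6)→{5,6,7}. Safe: 2, 4. Place at column 4.
Row 5: attacked by (1,3)→{3,7}; (2,1)→{1,4}; (3,6)→{4,6}; (4,4)→{3,4,5}. Safe: 2. Place at column 2.
Row 6: attacked by (1,3)→{3}; (2,1)→{1,5}; (3,6)→{3,6}; (4,4)→{2,4,6}; (5,2)→{1,2,3}. Safe: 7. Place at column 7.
Row 7: attacked by (1,3)→{3}; (2,1)→{1,6}; (3,6)→{2,6}; (4,4)→{1,4,7}; (5,2)→{2,4}; (6,7)→{6,7}. Safe: 5. Place at column 5.
Columns [3, 1, 6, 4, 2, 7, 5], r−c [-2, 1, -3, 0, 3, -1, 2], r+c [4, 3, 9, 8, 7, 13, 12] are all distinct, so no two queens attack.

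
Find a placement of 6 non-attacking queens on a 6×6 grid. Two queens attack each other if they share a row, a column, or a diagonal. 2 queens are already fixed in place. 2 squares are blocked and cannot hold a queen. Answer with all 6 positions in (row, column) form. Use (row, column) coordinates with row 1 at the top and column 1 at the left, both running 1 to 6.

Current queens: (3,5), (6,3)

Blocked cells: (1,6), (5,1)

Row 1: attacked by (3,5)→{3,5}; (6,3)→{3}. Blocked: 6. Safe: 1, 2, 4. Place at column 4.
Row 2: attacked by (1,4)→{3,4,5}; (3,5)→{4,5,6}; (6,3)→{3}. Safe: 1, 2. Place at column 1.
Row 4: attacked by (1,4)→{1,4}; (2,1)→{1,3}; (3,5)→{4,5,6}; (6,3)→{1,3,5}. Safe: 2. Place at column 2.
Row 5: attacked by (1,4)→{4}; (2,1)→{1,4}; (3,5)→{3,5}; (4,2)→{1,2,3}; (6,3)→{2,3,4}. Blocked: 1. Safe: 6. Place at column 6.
Columns [4, 1, 5, 2, 6, 3], r−c [-3, 1, -2, 2, -1, 3], r+c [5, 3, 8, 6, 11, 9] are all distinct, so no two queens attack.

(1,4) (2,1) (3,5) (4,2) (5,6) (6,3)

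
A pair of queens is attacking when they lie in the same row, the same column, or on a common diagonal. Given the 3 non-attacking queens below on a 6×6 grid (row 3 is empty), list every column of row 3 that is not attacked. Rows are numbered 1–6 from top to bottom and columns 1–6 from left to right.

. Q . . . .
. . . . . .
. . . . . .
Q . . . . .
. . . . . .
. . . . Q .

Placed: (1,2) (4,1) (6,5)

columns 3, 6

(1,2) attacks row 3 at column 2 and diagonals 4.
(4,1) attacks row 3 at column 1 and diagonals 2.
(6,5) attacks row 3 at column 5 and diagonals 2.
Attacked columns: {1, 2, 4, 5}. Safe: {3, 6}.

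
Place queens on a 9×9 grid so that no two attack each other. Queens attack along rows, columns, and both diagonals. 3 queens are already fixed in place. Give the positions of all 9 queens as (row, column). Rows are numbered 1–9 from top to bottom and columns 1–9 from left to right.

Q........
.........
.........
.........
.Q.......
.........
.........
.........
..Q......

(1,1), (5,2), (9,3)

Row 2: attacked by (1,1)→{1,2}; (5,2)→{2,5}; (9,3)→{3}. Safe: 4, 6, 7, 8, 9. Place at column 6.
Row 3: attacked by (1,1)→{1,3}; (2,6)→{5,6,7}; (5,2)→{2,4}; (9,3)→{3,9}. Safe: 8. Place at column 8.
Row 4: attacked by (1,1)→{1,4}; (2,6)→{4,6,8}; (3,8)→{7,8,9}; (5,2)→{1,2,3}; (9,3)→{3,8}. Safe: 5. Place at column 5.
Row 6: attacked by (1,1)→{1,6}; (2,6)→{2,6}; (3,8)→{5,8}; (4,5)→{3,5,7}; (5,2)→{1,2,3}; (9,3)→{3,6}. Safe: 4, 9. Place at column 4.
Row 7: attacked by (1,1)→{1,7}; (2,6)→{1,6}; (3,8)→{4,8}; (4,5)→{2,5,8}; (5,2)→{2,4}; (6,4)→{3,4,5}; (9,3)→{1,3,5}. Safe: 9. Place at column 9.
Row 8: attacked by (1,1)→{1,8}; (2,6)→{6}; (3,8)→{3,8}; (4,5)→{1,5,9}; (5,2)→{2,5}; (6,4)→{2,4,6}; (7,9)→{8,9}; (9,3)→{2,3,4}. Safe: 7. Place at column 7.
Columns [1, 6, 8, 5, 2, 4, 9, 7, 3], r−c [0, -4, -5, -1, 3, 2, -2, 1, 6], r+c [2, 8, 11, 9, 7, 10, 16, 15, 12] are all distinct, so no two queens attack.

(1,1) (2,6) (3,8) (4,5) (5,2) (6,4) (7,9) (8,7) (9,3)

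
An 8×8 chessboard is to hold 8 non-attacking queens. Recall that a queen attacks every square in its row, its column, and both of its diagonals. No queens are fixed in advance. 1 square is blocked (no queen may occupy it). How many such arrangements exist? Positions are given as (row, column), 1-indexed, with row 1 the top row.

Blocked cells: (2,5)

84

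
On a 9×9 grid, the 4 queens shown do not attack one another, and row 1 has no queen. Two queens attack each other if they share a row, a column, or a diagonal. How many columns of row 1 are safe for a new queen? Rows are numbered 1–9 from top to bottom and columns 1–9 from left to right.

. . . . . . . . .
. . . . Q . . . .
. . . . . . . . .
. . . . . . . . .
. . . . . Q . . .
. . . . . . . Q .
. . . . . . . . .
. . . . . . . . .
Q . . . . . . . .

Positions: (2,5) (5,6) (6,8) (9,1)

(2,5) attacks row 1 at column 5 and diagonals 4, 6.
(5,6) attacks row 1 at column 6 and diagonals 2.
(6,8) attacks row 1 at column 8 and diagonals 3.
(9,1) attacks row 1 at column 1 and diagonals 9.
Attacked columns: {1, 2, 3, 4, 5, 6, 8, 9}. Safe: {7}.

1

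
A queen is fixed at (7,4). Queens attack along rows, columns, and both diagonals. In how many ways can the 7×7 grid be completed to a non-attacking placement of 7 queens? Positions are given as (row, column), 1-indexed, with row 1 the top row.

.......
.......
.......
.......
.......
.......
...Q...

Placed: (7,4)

6

Branch on row 1: col 1 → 1; col 2 → 1; col 3 → 1; col 5 → 1; col 6 → 1; col 7 → 1.
Sum: 1 + 1 + 1 + 1 + 1 + 1 = 6.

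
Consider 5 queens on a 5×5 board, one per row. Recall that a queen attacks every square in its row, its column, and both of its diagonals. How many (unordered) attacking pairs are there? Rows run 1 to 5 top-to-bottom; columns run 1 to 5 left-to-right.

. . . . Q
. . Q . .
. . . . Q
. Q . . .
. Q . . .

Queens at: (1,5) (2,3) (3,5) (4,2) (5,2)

Same column: (1,5)–(3,5) (column 5); (4,2)–(5,2) (column 2).
Same diagonal: (1,5)–(4,2) (|1−4| = |5−2| = 3).
Total attacking pairs: 3.

3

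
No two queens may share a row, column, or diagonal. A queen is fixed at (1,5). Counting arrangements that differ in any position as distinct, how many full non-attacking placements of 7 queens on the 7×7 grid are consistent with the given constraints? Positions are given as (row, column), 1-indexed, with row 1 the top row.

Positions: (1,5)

6

Branch on row 2: col 1 → 2; col 2 → 1; col 3 → 1; col 7 → 2.
Sum: 2 + 1 + 1 + 2 = 6.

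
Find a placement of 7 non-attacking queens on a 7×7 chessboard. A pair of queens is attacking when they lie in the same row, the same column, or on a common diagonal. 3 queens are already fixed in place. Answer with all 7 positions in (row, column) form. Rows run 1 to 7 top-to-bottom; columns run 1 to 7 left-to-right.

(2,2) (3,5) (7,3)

(1,6) (2,2) (3,5) (4,1) (5,4) (6,7) (7,3)

Row 1: attacked by (2,2)→{1,2,3}; (3,5)→{3,5,7}; (7,3)→{3}. Safe: 4, 6. Place at column 6.
Row 4: attacked by (1,6)→{3,6}; (2,2)→{2,4}; (3,5)→{4,5,6}; (7,3)→{3,6}. Safe: 1, 7. Place at column 1.
Row 5: attacked by (1,6)→{2,6}; (2,2)→{2,5}; (3,5)→{3,5,7}; (4,1)→{1,2}; (7,3)→{1,3,5}. Safe: 4. Place at column 4.
Row 6: attacked by (1,6)→{1,6}; (2,2)→{2,6}; (3,5)→{2,5}; (4,1)→{1,3}; (5,4)→{3,4,5}; (7,3)→{2,3,4}. Safe: 7. Place at column 7.
Columns [6, 2, 5, 1, 4, 7, 3], r−c [-5, 0, -2, 3, 1, -1, 4], r+c [7, 4, 8, 5, 9, 13, 10] are all distinct, so no two queens attack.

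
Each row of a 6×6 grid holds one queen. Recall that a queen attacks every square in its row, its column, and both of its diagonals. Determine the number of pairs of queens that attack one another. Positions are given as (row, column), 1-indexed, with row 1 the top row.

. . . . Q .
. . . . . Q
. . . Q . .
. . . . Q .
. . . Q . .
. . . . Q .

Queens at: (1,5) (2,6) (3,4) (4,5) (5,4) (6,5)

8

Same column: (1,5)–(4,5) (column 5); (1,5)–(6,5) (column 5); (3,4)–(5,4) (column 4); (4,5)–(6,5) (column 5).
Same diagonal: (1,5)–(2,6) (|1−2| = |5−6| = 1); (3,4)–(4,5) (|3−4| = |4−5| = 1); (4,5)–(5,4) (|4−5| = |5−4| = 1); (5,4)–(6,5) (|5−6| = |4−5| = 1).
Total attacking pairs: 8.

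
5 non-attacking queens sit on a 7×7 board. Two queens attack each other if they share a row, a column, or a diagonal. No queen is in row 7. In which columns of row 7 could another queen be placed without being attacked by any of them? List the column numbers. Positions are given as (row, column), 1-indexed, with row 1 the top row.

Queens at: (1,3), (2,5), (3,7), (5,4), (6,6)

(1,3) attacks row 7 at column 3.
(2,5) attacks row 7 at column 5.
(3,7) attacks row 7 at column 7 and diagonals 3.
(5,4) attacks row 7 at column 4 and diagonals 2, 6.
(6,6) attacks row 7 at column 6 and diagonals 5, 7.
Attacked columns: {2, 3, 4, 5, 6, 7}. Safe: {1}.

columns 1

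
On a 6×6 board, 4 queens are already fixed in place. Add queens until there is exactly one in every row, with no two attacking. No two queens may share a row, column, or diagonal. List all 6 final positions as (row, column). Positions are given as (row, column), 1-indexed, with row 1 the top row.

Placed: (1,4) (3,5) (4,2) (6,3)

Row 2: attacked by (1,4)→{3,4,5}; (3,5)→{4,5,6}; (4,2)→{2,4}; (6,3)→{3}. Safe: 1. Place at column 1.
Row 5: attacked by (1,4)→{4}; (2,1)→{1,4}; (3,5)→{3,5}; (4,2)→{1,2,3}; (6,3)→{2,3,4}. Safe: 6. Place at column 6.
Columns [4, 1, 5, 2, 6, 3], r−c [-3, 1, -2, 2, -1, 3], r+c [5, 3, 8, 6, 11, 9] are all distinct, so no two queens attack.

(1,4) (2,1) (3,5) (4,2) (5,6) (6,3)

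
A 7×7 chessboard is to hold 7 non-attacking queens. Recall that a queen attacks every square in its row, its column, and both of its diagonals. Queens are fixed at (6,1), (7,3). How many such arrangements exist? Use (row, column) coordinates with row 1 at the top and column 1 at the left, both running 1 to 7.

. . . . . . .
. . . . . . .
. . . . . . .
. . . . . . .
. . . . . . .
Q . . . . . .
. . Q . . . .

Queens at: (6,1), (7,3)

2

Branch on row 1: col 2 → 0; col 4 → 1; col 5 → 1; col 7 → 0.
Sum: 0 + 1 + 1 + 0 = 2.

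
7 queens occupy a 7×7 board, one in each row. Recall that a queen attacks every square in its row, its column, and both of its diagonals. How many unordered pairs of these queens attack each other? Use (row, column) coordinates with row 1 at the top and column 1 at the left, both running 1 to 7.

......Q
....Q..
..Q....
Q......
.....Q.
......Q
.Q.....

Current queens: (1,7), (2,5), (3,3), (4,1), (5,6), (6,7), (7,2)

2

Same column: (1,7)–(6,7) (column 7).
Same diagonal: (5,6)–(6,7) (|5−6| = |6−7| = 1).
Total attacking pairs: 2.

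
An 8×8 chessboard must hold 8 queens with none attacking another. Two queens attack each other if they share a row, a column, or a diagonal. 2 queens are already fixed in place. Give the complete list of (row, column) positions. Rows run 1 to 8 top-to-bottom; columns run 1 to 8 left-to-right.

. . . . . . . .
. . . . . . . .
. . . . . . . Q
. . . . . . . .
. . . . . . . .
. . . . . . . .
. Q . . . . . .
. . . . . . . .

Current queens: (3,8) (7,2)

(1,1) (2,5) (3,8) (4,6) (5,3) (6,7) (7,2) (8,4)

Row 1: attacked by (3,8)→{6,8}; (7,2)→{2,8}. Safe: 1, 3, 4, 5, 7. Place at column 1.
Row 2: attacked by (1,1)→{1,2}; (3,8)→{7,8}; (7,2)→{2,7}. Safe: 3, 4, 5, 6. Place at column 5.
Row 4: attacked by (1,1)→{1,4}; (2,5)→{3,5,7}; (3,8)→{7,8}; (7,2)→{2,5}. Safe: 6. Place at column 6.
Row 5: attacked by (1,1)→{1,5}; (2,5)→{2,5,8}; (3,8)→{6,8}; (4,6)→{5,6,7}; (7,2)→{2,4}. Safe: 3. Place at column 3.
Row 6: attacked by (1,1)→{1,6}; (2,5)→{1,5}; (3,8)→{5,8}; (4,6)→{4,6,8}; (5,3)→{2,3,4}; (7,2)→{1,2,3}. Safe: 7. Place at column 7.
Row 8: attacked by (1,1)→{1,8}; (2,5)→{5}; (3,8)→{3,8}; (4,6)→{2,6}; (5,3)→{3,6}; (6,7)→{5,7}; (7,2)→{1,2,3}. Safe: 4. Place at column 4.
Columns [1, 5, 8, 6, 3, 7, 2, 4], r−c [0, -3, -5, -2, 2, -1, 5, 4], r+c [2, 7, 11, 10, 8, 13, 9, 12] are all distinct, so no two queens attack.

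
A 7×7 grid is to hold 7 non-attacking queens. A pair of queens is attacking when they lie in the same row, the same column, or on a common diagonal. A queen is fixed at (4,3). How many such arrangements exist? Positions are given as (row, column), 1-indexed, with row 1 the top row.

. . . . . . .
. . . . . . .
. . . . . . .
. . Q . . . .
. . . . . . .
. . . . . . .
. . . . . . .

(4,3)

Branch on row 1: col 1 → 1; col 2 → 1; col 4 → 1; col 5 → 1; col 7 → 0.
Sum: 1 + 1 + 1 + 1 + 0 = 4.

4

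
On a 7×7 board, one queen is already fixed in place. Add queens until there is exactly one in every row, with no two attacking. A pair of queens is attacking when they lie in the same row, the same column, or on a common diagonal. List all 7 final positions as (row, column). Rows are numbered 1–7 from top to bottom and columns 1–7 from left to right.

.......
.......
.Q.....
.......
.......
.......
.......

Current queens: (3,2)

(1,3) (2,6) (3,2) (4,5) (5,1) (6,4) (7,7)

Row 1: attacked by (3,2)→{2,4}. Safe: 1, 3, 5, 6, 7. Place at column 3.
Row 2: attacked by (1,3)→{2,3,4}; (3,2)→{1,2,3}. Safe: 5, 6, 7. Place at column 6.
Row 4: attacked by (1,3)→{3,6}; (2,6)→{4,6}; (3,2)→{1,2,3}. Safe: 5, 7. Place at column 5.
Row 5: attacked by (1,3)→{3,7}; (2,6)→{3,6}; (3,2)→{2,4}; (4,5)→{4,5,6}. Safe: 1. Place at column 1.
Row 6: attacked by (1,3)→{3}; (2,6)→{2,6}; (3,2)→{2,5}; (4,5)→{3,5,7}; (5,1)→{1,2}. Safe: 4. Place at column 4.
Row 7: attacked by (1,3)→{3}; (2,6)→{1,6}; (3,2)→{2,6}; (4,5)→{2,5}; (5,1)→{1,3}; (6,4)→{3,4,5}. Safe: 7. Place at column 7.
Columns [3, 6, 2, 5, 1, 4, 7], r−c [-2, -4, 1, -1, 4, 2, 0], r+c [4, 8, 5, 9, 6, 10, 14] are all distinct, so no two queens attack.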